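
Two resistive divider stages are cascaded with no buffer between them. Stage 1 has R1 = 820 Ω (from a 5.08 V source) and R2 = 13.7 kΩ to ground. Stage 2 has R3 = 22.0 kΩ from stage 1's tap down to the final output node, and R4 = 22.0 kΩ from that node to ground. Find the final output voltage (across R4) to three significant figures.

Stage 2 presents R3+R4 = 44000 Ω as a load on stage 1's tap.
Stage 1's lower leg becomes R2‖(R3+R4) = 10450 Ω, so V_mid = 5.08 × 10450/11270 = 4.710 V.
Stage 2 is itself unloaded: V_out = V_mid × R4/(R3+R4) = 4.710 × 22000/44000 = 2.36 V.

V_out ≈ 2.36 V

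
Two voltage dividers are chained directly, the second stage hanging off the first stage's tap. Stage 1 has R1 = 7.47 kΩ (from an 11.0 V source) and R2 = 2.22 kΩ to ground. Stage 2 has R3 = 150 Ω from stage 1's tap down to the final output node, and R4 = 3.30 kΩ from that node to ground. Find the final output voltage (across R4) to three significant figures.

Stage 2 presents R3+R4 = 3450 Ω as a load on stage 1's tap.
Stage 1's lower leg becomes R2‖(R3+R4) = 1351 Ω, so V_mid = 11.0 × 1351/8821 = 1.685 V.
Stage 2 is itself unloaded: V_out = V_mid × R4/(R3+R4) = 1.685 × 3300/3450 = 1.61 V.

V_out ≈ 1.61 V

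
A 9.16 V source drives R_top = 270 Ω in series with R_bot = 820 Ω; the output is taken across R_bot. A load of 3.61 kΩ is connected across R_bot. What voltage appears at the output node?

The load sits in parallel with R_bot: R_bot‖R_L = (820 × 3610) / (820 + 3610) = 668.2 Ω.
V_out = 9.16 × 668.2 / (270 + 668.2) = 9.16 × 668.2/938.2 = 6.52 V.
(Unloaded it would have been 6.89 V.)

V_out ≈ 6.52 V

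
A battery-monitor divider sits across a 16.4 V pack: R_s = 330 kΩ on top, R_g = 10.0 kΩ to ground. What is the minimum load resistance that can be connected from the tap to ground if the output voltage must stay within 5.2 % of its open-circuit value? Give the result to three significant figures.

R_L(min) ≈ 177 kΩ

Output resistance R_th = R_s‖R_g = (330 × 10.0)/340.0 = 9.706 kΩ.
The fractional drop is R_th/(R_th + R_L); requiring this ≤ 0.0520 gives R_L ≥ R_th(1/0.0520 − 1) = 9.706 × 18.23 = 177 kΩ.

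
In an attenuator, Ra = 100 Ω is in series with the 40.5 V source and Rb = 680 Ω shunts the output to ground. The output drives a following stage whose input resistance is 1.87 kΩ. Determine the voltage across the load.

V_out ≈ 33.7 V

The load sits in parallel with Rb: Rb‖R_L = (680 × 1870) / (680 + 1870) = 498.7 Ω.
V_out = 40.5 × 498.7 / (100 + 498.7) = 40.5 × 498.7/598.7 = 33.7 V.
(Unloaded it would have been 35.3 V.)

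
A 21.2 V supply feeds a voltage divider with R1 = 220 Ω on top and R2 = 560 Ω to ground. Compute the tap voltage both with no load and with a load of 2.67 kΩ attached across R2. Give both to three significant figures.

Open-circuit: V = 21.2 × 560/(220 + 560) = 15.2 V.
With the load, R2 becomes R2‖R_L = 462.9 Ω, so V = 21.2 × 462.9/682.9 = 14.4 V.

Unloaded: 15.2 V; loaded: 14.4 V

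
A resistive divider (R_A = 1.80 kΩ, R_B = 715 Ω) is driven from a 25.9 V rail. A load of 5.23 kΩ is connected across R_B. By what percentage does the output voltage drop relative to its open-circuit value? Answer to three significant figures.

The divider's output (Thévenin) resistance is R_A‖R_B = 511.7 Ω.
Fractional drop under load = R_th/(R_th + R_L) = 511.7 / (511.7 + 5230) = 0.08912.
So the output falls by 8.91 %.

8.91 %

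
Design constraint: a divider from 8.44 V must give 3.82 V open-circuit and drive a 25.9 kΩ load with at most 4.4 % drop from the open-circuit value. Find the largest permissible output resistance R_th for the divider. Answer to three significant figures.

Loading drop = R_th/(R_th + R_L) ≤ 0.0440, so R_th ≤ R_L · ε/(1−ε) = 25.9 kΩ × 0.0440/0.9560 = 1.19 kΩ.

R_th ≤ 1.19 kΩ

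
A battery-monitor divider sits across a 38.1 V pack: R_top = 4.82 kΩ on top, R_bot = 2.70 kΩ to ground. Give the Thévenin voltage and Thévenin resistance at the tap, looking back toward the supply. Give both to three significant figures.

V_th = 13.7 V, R_th = 1.73 kΩ

V_th is the open-circuit tap voltage: 38.1 × 2.70/(4.82 + 2.70) = 13.7 V.
With the supply zeroed, R_top and R_bot appear in parallel from the tap: R_th = R_top‖R_bot = (4.82 × 2.70)/7.520 = 1.73 kΩ.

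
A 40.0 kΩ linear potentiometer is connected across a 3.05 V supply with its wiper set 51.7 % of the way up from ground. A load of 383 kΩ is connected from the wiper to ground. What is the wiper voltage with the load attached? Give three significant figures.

V ≈ 1.54 V

The wiper splits the pot into (1−α)R = 19.32 kΩ above and αR = 20.68 kΩ below.
Lower section ‖ load = 19.62 kΩ.
V_wiper = 3.05 × 19.62/(19.32 + 19.62) = 1.54 V.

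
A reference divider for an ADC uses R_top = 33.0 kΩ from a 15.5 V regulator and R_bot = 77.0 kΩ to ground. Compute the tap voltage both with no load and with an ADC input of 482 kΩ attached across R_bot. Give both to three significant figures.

Open-circuit: V = 15.5 × 77.0/(33.0 + 77.0) = 10.8 V.
With the load, R_bot becomes R_bot‖R_L = 66.39 kΩ, so V = 15.5 × 66.39/99.39 = 10.4 V.

Unloaded: 10.8 V; loaded: 10.4 V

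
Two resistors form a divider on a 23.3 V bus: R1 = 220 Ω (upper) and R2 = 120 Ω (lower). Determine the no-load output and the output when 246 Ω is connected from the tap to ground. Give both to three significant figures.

Unloaded: 8.22 V; loaded: 6.25 V

Open-circuit: V = 23.3 × 120/(220 + 120) = 8.22 V.
With the load, R2 becomes R2‖R_L = 80.66 Ω, so V = 23.3 × 80.66/300.7 = 6.25 V.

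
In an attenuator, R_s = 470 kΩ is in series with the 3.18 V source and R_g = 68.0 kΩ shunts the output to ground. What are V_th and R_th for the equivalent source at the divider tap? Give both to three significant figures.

V_th = 0.402 V, R_th = 59.4 kΩ

V_th is the open-circuit tap voltage: 3.18 × 68.0/(470 + 68.0) = 0.402 V.
With the supply zeroed, R_s and R_g appear in parallel from the tap: R_th = R_s‖R_g = (470 × 68.0)/538.0 = 59.4 kΩ.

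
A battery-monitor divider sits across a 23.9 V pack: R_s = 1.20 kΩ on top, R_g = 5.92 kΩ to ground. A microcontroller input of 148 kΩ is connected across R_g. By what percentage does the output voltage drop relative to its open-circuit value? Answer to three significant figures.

The divider's output (Thévenin) resistance is R_s‖R_g = 0.9978 kΩ.
Fractional drop under load = R_th/(R_th + R_L) = 0.9978 / (0.9978 + 148) = 0.006696.
So the output falls by 0.670 %.

0.670 %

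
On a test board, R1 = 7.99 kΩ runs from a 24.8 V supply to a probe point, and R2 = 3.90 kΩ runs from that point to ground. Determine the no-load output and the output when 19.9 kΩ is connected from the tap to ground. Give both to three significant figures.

Open-circuit: V = 24.8 × 3.90/(7.99 + 3.90) = 8.13 V.
With the load, R2 becomes R2‖R_L = 3.261 kΩ, so V = 24.8 × 3.261/11.25 = 7.19 V.

Unloaded: 8.13 V; loaded: 7.19 V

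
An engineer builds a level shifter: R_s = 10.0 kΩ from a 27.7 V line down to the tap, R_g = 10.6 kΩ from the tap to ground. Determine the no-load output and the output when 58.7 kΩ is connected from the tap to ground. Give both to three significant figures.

Unloaded: 14.3 V; loaded: 13.1 V

Open-circuit: V = 27.7 × 10.6/(10.0 + 10.6) = 14.3 V.
With the load, R_g becomes R_g‖R_L = 8.979 kΩ, so V = 27.7 × 8.979/18.98 = 13.1 V.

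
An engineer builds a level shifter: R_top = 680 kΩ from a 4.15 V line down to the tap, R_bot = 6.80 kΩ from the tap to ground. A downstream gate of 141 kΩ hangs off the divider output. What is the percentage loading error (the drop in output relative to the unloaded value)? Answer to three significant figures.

4.56 %

The divider's output (Thévenin) resistance is R_top‖R_bot = 6.733 kΩ.
Fractional drop under load = R_th/(R_th + R_L) = 6.733 / (6.733 + 141) = 0.04557.
So the output falls by 4.56 %.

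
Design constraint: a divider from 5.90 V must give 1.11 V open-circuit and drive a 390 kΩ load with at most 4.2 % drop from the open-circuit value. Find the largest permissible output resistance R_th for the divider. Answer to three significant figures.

Loading drop = R_th/(R_th + R_L) ≤ 0.0420, so R_th ≤ R_L · ε/(1−ε) = 390 kΩ × 0.0420/0.9580 = 17.1 kΩ.
(Any R1, R2 with R2/(R1+R2) = 0.188 and R1‖R2 ≤ 17.1 kΩ will meet the spec.)

R_th ≤ 17.1 kΩ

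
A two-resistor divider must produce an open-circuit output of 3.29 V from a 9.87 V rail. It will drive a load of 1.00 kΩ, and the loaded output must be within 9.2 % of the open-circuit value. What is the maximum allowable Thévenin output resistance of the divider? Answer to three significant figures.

Loading drop = R_th/(R_th + R_L) ≤ 0.0920, so R_th ≤ R_L · ε/(1−ε) = 1.00 kΩ × 0.0920/0.9080 = 101 Ω.

R_th ≤ 101 Ω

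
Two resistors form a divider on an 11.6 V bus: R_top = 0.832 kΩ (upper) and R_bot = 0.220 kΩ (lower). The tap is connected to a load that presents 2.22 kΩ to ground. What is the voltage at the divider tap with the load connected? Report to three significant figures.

The load sits in parallel with R_bot: R_bot‖R_L = (220 × 2220) / (220 + 2220) = 200.2 Ω.
V_out = 11.6 × 200.2 / (832 + 200.2) = 11.6 × 200.2/1032 = 2.25 V.
(Unloaded it would have been 2.43 V.)

V_out ≈ 2.25 V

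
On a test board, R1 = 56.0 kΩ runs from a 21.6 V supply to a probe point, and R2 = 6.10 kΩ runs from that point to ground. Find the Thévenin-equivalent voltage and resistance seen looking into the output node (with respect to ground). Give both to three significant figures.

V_th is the open-circuit tap voltage: 21.6 × 6.10/(56.0 + 6.10) = 2.12 V.
With the supply zeroed, R1 and R2 appear in parallel from the tap: R_th = R1‖R2 = (56.0 × 6.10)/62.10 = 5.50 kΩ.

V_th = 2.12 V, R_th = 5.50 kΩ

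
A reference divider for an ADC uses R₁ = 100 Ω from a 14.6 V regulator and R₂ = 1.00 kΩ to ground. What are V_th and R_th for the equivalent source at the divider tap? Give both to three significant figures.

V_th = 13.3 V, R_th = 90.9 Ω

V_th is the open-circuit tap voltage: 14.6 × 1000/(100 + 1000) = 13.3 V.
With the supply zeroed, R₁ and R₂ appear in parallel from the tap: R_th = R₁‖R₂ = (100 × 1000)/1100 = 90.9 Ω.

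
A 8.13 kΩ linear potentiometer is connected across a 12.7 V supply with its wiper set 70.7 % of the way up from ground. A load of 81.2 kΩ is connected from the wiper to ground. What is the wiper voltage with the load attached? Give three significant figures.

The wiper splits the pot into (1−α)R = 2.382 kΩ above and αR = 5.748 kΩ below.
Lower section ‖ load = 5.368 kΩ.
V_wiper = 12.7 × 5.368/(2.382 + 5.368) = 8.80 V.

V ≈ 8.80 V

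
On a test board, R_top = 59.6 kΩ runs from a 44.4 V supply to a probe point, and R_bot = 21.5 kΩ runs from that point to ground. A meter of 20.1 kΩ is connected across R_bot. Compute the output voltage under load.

The load sits in parallel with R_bot: R_bot‖R_L = (21.5 × 20.1) / (21.5 + 20.1) = 10.39 kΩ.
V_out = 44.4 × 10.39 / (59.6 + 10.39) = 44.4 × 10.39/69.99 = 6.59 V.

V_out ≈ 6.59 V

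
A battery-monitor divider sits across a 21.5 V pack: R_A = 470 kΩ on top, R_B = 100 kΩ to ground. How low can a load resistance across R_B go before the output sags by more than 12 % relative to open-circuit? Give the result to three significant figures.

Output resistance R_th = R_A‖R_B = (470 × 100)/570.0 = 82.46 kΩ.
The fractional drop is R_th/(R_th + R_L); requiring this ≤ 0.120 gives R_L ≥ R_th(1/0.120 − 1) = 82.46 × 7.333 = 605 kΩ.

R_L(min) ≈ 605 kΩ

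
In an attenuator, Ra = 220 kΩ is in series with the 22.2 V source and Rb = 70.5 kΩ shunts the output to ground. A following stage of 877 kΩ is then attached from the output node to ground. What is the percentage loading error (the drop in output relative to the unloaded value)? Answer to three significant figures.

5.74 %

The divider's output (Thévenin) resistance is Ra‖Rb = 53.39 kΩ.
Fractional drop under load = R_th/(R_th + R_L) = 53.39 / (53.39 + 877) = 0.05739.
So the output falls by 5.74 %.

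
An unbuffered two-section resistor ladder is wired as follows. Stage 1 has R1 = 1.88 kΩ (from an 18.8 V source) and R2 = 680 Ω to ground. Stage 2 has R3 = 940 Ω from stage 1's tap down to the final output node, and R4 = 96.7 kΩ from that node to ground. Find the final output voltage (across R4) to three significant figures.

Stage 2 presents R3+R4 = 97640 Ω as a load on stage 1's tap.
Stage 1's lower leg becomes R2‖(R3+R4) = 675.3 Ω, so V_mid = 18.8 × 675.3/2555 = 4.968 V.
Stage 2 is itself unloaded: V_out = V_mid × R4/(R3+R4) = 4.968 × 96700/97640 = 4.92 V.

V_out ≈ 4.92 V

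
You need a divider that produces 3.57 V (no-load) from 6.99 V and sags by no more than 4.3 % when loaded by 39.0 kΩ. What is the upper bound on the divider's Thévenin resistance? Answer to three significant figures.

R_th ≤ 1.75 kΩ

Loading drop = R_th/(R_th + R_L) ≤ 0.0430, so R_th ≤ R_L · ε/(1−ε) = 39.0 kΩ × 0.0430/0.9570 = 1.75 kΩ.
(Any R1, R2 with R2/(R1+R2) = 0.511 and R1‖R2 ≤ 1.75 kΩ will meet the spec.)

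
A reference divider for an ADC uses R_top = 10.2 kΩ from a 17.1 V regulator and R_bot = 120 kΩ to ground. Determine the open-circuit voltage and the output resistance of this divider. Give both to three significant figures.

V_th is the open-circuit tap voltage: 17.1 × 120/(10.2 + 120) = 15.8 V.
With the supply zeroed, R_top and R_bot appear in parallel from the tap: R_th = R_top‖R_bot = (10.2 × 120)/130.2 = 9.40 kΩ.

V_th = 15.8 V, R_th = 9.40 kΩ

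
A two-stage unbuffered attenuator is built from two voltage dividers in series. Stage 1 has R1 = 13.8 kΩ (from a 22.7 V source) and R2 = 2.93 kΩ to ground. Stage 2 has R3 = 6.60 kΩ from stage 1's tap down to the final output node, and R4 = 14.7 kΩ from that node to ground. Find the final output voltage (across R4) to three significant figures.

V_out ≈ 2.46 V

Stage 2 presents R3+R4 = 21.30 kΩ as a load on stage 1's tap.
Stage 1's lower leg becomes R2‖(R3+R4) = 2.576 kΩ, so V_mid = 22.7 × 2.576/16.38 = 3.570 V.
Stage 2 is itself unloaded: V_out = V_mid × R4/(R3+R4) = 3.570 × 14.7/21.30 = 2.46 V.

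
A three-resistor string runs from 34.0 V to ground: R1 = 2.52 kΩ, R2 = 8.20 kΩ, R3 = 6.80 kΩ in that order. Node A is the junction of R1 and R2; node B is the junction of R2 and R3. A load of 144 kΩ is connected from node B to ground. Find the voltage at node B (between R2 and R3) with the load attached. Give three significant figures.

V ≈ 12.8 V

At node B, R3 is in parallel with the load: R3‖R_L = 6.493 kΩ.
Below node A the resistance is R2 + (R3‖R_L) = 14.69 kΩ, so V_A = 34.0 × 14.69/17.21 = 29.02 V.
Then V_B = V_A × (R3‖R_L)/(R2 + R3‖R_L) = 29.02 × 6.493/14.69 = 12.8 V.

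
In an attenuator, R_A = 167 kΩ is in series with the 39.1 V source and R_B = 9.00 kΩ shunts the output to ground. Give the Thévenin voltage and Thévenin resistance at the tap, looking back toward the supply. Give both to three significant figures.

V_th is the open-circuit tap voltage: 39.1 × 9.00/(167 + 9.00) = 2.00 V.
With the supply zeroed, R_A and R_B appear in parallel from the tap: R_th = R_A‖R_B = (167 × 9.00)/176.0 = 8.54 kΩ.

V_th = 2.00 V, R_th = 8.54 kΩ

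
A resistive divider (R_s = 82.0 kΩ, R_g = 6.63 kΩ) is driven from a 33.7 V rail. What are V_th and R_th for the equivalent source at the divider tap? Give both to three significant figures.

V_th = 2.52 V, R_th = 6.13 kΩ

V_th is the open-circuit tap voltage: 33.7 × 6.63/(82.0 + 6.63) = 2.52 V.
With the supply zeroed, R_s and R_g appear in parallel from the tap: R_th = R_s‖R_g = (82.0 × 6.63)/88.63 = 6.13 kΩ.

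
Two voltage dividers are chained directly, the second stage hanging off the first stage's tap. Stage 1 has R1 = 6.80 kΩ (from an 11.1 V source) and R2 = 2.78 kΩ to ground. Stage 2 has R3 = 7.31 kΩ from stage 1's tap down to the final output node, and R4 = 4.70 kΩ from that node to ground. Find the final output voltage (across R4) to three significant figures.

V_out ≈ 1.08 V

Stage 2 presents R3+R4 = 12.01 kΩ as a load on stage 1's tap.
Stage 1's lower leg becomes R2‖(R3+R4) = 2.257 kΩ, so V_mid = 11.1 × 2.257/9.057 = 2.767 V.
Stage 2 is itself unloaded: V_out = V_mid × R4/(R3+R4) = 2.767 × 4.70/12.01 = 1.08 V.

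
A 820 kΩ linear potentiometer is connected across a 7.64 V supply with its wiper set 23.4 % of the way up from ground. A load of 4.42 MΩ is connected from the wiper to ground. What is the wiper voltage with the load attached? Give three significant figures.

The wiper splits the pot into (1−α)R = 628.1 kΩ above and αR = 191.9 kΩ below.
Lower section ‖ load = 183.9 kΩ.
V_wiper = 7.64 × 183.9/(628.1 + 183.9) = 1.73 V.

V ≈ 1.73 V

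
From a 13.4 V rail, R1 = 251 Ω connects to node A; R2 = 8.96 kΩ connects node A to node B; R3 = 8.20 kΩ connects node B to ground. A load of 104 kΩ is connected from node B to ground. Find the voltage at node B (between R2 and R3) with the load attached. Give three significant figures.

At node B, R3 is in parallel with the load: R3‖R_L = 7601 Ω.
Below node A the resistance is R2 + (R3‖R_L) = 16560 Ω, so V_A = 13.4 × 16560/16810 = 13.20 V.
Then V_B = V_A × (R3‖R_L)/(R2 + R3‖R_L) = 13.20 × 7601/16560 = 6.06 V.

V ≈ 6.06 V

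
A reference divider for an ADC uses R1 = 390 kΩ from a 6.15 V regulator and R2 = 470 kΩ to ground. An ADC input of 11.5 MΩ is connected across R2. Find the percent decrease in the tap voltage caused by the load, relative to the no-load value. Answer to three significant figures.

The divider's output (Thévenin) resistance is R1‖R2 = 213.1 kΩ.
Fractional drop under load = R_th/(R_th + R_L) = 213.1 / (213.1 + 11500) = 0.01820.
So the output falls by 1.82 %.

1.82 %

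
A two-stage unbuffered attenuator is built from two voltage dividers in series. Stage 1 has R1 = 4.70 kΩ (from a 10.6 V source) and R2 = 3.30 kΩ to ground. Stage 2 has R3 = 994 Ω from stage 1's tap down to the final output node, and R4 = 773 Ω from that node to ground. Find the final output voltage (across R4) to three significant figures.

Stage 2 presents R3+R4 = 1767 Ω as a load on stage 1's tap.
Stage 1's lower leg becomes R2‖(R3+R4) = 1151 Ω, so V_mid = 10.6 × 1151/5851 = 2.085 V.
Stage 2 is itself unloaded: V_out = V_mid × R4/(R3+R4) = 2.085 × 773/1767 = 0.912 V.

V_out ≈ 0.912 V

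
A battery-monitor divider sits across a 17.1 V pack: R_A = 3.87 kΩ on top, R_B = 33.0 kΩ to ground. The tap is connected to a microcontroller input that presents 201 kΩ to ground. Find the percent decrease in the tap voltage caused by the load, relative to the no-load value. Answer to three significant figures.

The divider's output (Thévenin) resistance is R_A‖R_B = 3.464 kΩ.
Fractional drop under load = R_th/(R_th + R_L) = 3.464 / (3.464 + 201) = 0.01694.
So the output falls by 1.69 %.

1.69 %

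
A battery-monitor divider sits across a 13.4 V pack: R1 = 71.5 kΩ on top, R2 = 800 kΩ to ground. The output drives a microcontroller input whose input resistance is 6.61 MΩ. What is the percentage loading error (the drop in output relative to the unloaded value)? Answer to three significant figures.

The divider's output (Thévenin) resistance is R1‖R2 = 65.63 kΩ.
Fractional drop under load = R_th/(R_th + R_L) = 65.63 / (65.63 + 6610) = 0.009832.
So the output falls by 0.983 %.

0.983 %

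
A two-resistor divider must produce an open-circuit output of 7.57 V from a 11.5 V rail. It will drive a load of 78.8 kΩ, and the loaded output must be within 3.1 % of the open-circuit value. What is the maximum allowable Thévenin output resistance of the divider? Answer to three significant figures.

R_th ≤ 2.52 kΩ

Loading drop = R_th/(R_th + R_L) ≤ 0.0310, so R_th ≤ R_L · ε/(1−ε) = 78.8 kΩ × 0.0310/0.9690 = 2.52 kΩ.
(Any R1, R2 with R2/(R1+R2) = 0.658 and R1‖R2 ≤ 2.52 kΩ will meet the spec.)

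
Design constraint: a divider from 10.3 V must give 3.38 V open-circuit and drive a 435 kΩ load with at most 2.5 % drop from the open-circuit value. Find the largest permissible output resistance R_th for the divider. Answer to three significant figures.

Loading drop = R_th/(R_th + R_L) ≤ 0.0250, so R_th ≤ R_L · ε/(1−ε) = 435 kΩ × 0.0250/0.9750 = 11.2 kΩ.

R_th ≤ 11.2 kΩ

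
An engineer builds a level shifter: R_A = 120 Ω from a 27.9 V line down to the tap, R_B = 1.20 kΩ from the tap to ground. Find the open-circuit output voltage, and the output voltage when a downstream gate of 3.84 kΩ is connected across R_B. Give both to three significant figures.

Unloaded: 25.4 V; loaded: 24.7 V

Open-circuit: V = 27.9 × 1200/(120 + 1200) = 25.4 V.
With the load, R_B becomes R_B‖R_L = 914.3 Ω, so V = 27.9 × 914.3/1034 = 24.7 V.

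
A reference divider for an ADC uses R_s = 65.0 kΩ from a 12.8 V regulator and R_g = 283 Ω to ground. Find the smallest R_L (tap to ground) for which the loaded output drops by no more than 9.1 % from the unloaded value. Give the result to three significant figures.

R_L(min) ≈ 2.81 kΩ

Output resistance R_th = R_s‖R_g = (65000 × 283)/65280 = 281.8 Ω.
The fractional drop is R_th/(R_th + R_L); requiring this ≤ 0.0910 gives R_L ≥ R_th(1/0.0910 − 1) = 281.8 × 9.989 = 2.81 kΩ.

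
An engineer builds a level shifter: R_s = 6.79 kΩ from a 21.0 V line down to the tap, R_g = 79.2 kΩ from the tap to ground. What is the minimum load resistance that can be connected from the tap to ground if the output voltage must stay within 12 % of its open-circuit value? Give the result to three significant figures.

R_L(min) ≈ 45.9 kΩ

Output resistance R_th = R_s‖R_g = (6.79 × 79.2)/85.99 = 6.254 kΩ.
The fractional drop is R_th/(R_th + R_L); requiring this ≤ 0.120 gives R_L ≥ R_th(1/0.120 − 1) = 6.254 × 7.333 = 45.9 kΩ.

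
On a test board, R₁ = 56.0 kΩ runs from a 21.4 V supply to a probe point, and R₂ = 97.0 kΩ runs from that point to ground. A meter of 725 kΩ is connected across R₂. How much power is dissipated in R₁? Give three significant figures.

Total resistance from the source is R₁ + (R₂‖R_L) = 141.6 kΩ, so I = 21.4/141.6 kΩ = 0.1512 mA.
P = I²·R₁ = (0.1512 mA)² × 56.0 kΩ = 1.28 mW.

P ≈ 1.28 mW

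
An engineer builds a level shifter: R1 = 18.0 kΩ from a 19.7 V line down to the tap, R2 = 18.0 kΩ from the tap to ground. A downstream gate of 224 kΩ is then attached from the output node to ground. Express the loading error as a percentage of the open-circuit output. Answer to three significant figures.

The divider's output (Thévenin) resistance is R1‖R2 = 9.000 kΩ.
Fractional drop under load = R_th/(R_th + R_L) = 9.000 / (9.000 + 224) = 0.03863.
So the output falls by 3.86 %.

3.86 %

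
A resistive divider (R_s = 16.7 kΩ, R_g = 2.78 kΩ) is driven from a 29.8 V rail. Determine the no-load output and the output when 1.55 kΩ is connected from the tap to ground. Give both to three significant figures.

Unloaded: 4.25 V; loaded: 1.68 V

Open-circuit: V = 29.8 × 2.78/(16.7 + 2.78) = 4.25 V.
With the load, R_g becomes R_g‖R_L = 0.9952 kΩ, so V = 29.8 × 0.9952/17.70 = 1.68 V.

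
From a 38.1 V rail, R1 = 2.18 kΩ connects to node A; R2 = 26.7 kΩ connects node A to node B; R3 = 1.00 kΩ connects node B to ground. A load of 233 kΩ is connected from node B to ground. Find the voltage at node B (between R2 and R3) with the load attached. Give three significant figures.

At node B, R3 is in parallel with the load: R3‖R_L = 0.9957 kΩ.
Below node A the resistance is R2 + (R3‖R_L) = 27.70 kΩ, so V_A = 38.1 × 27.70/29.88 = 35.32 V.
Then V_B = V_A × (R3‖R_L)/(R2 + R3‖R_L) = 35.32 × 0.9957/27.70 = 1.27 V.

V ≈ 1.27 V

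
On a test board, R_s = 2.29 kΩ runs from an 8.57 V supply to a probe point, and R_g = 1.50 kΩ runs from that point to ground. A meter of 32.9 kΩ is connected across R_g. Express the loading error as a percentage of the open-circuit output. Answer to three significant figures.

2.68 %

The divider's output (Thévenin) resistance is R_s‖R_g = 0.9063 kΩ.
Fractional drop under load = R_th/(R_th + R_L) = 0.9063 / (0.9063 + 32.9) = 0.02681.
So the output falls by 2.68 %.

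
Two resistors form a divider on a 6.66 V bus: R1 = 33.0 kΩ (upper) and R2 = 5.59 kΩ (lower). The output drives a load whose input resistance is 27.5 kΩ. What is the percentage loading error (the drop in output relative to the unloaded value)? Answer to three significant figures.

Unloaded V = 6.66 × 5.59/38.59 = 0.96474 V.
Loaded: R2‖R_L = 4.646 kΩ, giving V = 6.66 × 4.646/37.65 = 0.82188 V.
Drop = (0.96474 − 0.82188) / 0.96474 = 14.8 %.

14.8 %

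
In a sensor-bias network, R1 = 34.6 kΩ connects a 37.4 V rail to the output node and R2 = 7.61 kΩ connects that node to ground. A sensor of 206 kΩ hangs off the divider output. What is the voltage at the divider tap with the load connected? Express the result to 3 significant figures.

V_out ≈ 6.54 V

The load sits in parallel with R2: R2‖R_L = (7.61 × 206) / (7.61 + 206) = 7.339 kΩ.
V_out = 37.4 × 7.339 / (34.6 + 7.339) = 37.4 × 7.339/41.94 = 6.54 V.
(Unloaded it would have been 6.74 V.)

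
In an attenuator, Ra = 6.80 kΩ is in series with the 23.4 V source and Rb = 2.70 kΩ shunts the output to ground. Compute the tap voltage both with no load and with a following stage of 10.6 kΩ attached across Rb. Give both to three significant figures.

Open-circuit: V = 23.4 × 2.70/(6.80 + 2.70) = 6.65 V.
With the load, Rb becomes Rb‖R_L = 2.152 kΩ, so V = 23.4 × 2.152/8.952 = 5.62 V.

Unloaded: 6.65 V; loaded: 5.62 V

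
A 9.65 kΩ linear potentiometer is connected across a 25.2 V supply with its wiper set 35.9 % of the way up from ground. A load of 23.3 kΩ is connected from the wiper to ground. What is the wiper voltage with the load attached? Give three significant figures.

The wiper splits the pot into (1−α)R = 6.186 kΩ above and αR = 3.464 kΩ below.
Lower section ‖ load = 3.016 kΩ.
V_wiper = 25.2 × 3.016/(6.186 + 3.016) = 8.26 V.

V ≈ 8.26 V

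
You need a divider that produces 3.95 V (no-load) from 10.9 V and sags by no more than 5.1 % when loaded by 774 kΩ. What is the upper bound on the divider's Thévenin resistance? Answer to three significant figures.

R_th ≤ 41.6 kΩ

Loading drop = R_th/(R_th + R_L) ≤ 0.0510, so R_th ≤ R_L · ε/(1−ε) = 774 kΩ × 0.0510/0.9490 = 41.6 kΩ.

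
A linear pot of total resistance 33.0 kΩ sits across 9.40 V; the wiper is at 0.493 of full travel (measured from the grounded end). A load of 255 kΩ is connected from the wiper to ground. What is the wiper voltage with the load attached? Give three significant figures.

V ≈ 4.49 V

The wiper splits the pot into (1−α)R = 16.73 kΩ above and αR = 16.27 kΩ below.
Lower section ‖ load = 15.29 kΩ.
V_wiper = 9.40 × 15.29/(16.73 + 15.29) = 4.49 V.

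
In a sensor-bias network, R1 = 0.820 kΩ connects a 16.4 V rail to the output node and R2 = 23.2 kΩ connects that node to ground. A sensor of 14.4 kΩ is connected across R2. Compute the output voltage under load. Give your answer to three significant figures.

The load sits in parallel with R2: R2‖R_L = (23200 × 14400) / (23200 + 14400) = 8885 Ω.
V_out = 16.4 × 8885 / (820 + 8885) = 16.4 × 8885/9705 = 15.0 V.

V_out ≈ 15.0 V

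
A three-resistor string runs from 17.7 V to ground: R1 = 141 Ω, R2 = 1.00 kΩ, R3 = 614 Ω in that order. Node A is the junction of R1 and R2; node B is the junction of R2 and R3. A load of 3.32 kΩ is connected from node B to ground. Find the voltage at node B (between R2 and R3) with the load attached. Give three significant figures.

V ≈ 5.53 V

At node B, R3 is in parallel with the load: R3‖R_L = 518.2 Ω.
Below node A the resistance is R2 + (R3‖R_L) = 1518 Ω, so V_A = 17.7 × 1518/1659 = 16.20 V.
Then V_B = V_A × (R3‖R_L)/(R2 + R3‖R_L) = 16.20 × 518.2/1518 = 5.53 V.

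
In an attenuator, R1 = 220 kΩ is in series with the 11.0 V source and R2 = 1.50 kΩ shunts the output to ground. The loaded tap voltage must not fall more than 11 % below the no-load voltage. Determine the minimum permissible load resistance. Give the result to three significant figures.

Output resistance R_th = R1‖R2 = (220 × 1.50)/221.5 = 1.490 kΩ.
The fractional drop is R_th/(R_th + R_L); requiring this ≤ 0.110 gives R_L ≥ R_th(1/0.110 − 1) = 1.490 × 8.091 = 12.1 kΩ.

R_L(min) ≈ 12.1 kΩ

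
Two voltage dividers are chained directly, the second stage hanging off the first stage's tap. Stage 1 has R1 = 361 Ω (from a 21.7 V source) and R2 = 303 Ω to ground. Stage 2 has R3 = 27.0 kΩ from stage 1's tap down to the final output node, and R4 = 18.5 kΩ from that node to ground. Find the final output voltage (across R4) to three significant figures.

Stage 2 presents R3+R4 = 45500 Ω as a load on stage 1's tap.
Stage 1's lower leg becomes R2‖(R3+R4) = 301.0 Ω, so V_mid = 21.7 × 301.0/662.0 = 9.867 V.
Stage 2 is itself unloaded: V_out = V_mid × R4/(R3+R4) = 9.867 × 18500/45500 = 4.01 V.

V_out ≈ 4.01 V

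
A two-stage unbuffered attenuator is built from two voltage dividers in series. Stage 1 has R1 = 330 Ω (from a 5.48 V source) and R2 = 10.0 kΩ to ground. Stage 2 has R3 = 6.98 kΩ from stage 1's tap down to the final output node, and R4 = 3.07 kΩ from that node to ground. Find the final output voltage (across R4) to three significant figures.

Stage 2 presents R3+R4 = 10050 Ω as a load on stage 1's tap.
Stage 1's lower leg becomes R2‖(R3+R4) = 5012 Ω, so V_mid = 5.48 × 5012/5342 = 5.142 V.
Stage 2 is itself unloaded: V_out = V_mid × R4/(R3+R4) = 5.142 × 3070/10050 = 1.57 V.

V_out ≈ 1.57 V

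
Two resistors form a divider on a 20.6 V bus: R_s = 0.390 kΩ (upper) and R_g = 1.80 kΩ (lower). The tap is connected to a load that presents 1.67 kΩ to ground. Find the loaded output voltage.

The load sits in parallel with R_g: R_g‖R_L = (1800 × 1670) / (1800 + 1670) = 866.3 Ω.
V_out = 20.6 × 866.3 / (390 + 866.3) = 20.6 × 866.3/1256 = 14.2 V.

V_out ≈ 14.2 V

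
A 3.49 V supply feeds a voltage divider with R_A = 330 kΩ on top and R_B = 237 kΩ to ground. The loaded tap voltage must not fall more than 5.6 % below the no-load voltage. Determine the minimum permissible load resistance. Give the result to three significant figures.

Output resistance R_th = R_A‖R_B = (330 × 237)/567.0 = 137.9 kΩ.
The fractional drop is R_th/(R_th + R_L); requiring this ≤ 0.0560 gives R_L ≥ R_th(1/0.0560 − 1) = 137.9 × 16.86 = 2.33 MΩ.

R_L(min) ≈ 2.33 MΩ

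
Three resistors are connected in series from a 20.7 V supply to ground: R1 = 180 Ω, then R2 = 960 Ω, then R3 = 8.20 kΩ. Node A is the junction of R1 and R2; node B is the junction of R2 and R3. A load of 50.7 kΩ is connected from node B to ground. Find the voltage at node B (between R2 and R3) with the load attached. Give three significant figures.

V ≈ 17.8 V

At node B, R3 is in parallel with the load: R3‖R_L = 7058 Ω.
Below node A the resistance is R2 + (R3‖R_L) = 8018 Ω, so V_A = 20.7 × 8018/8198 = 20.25 V.
Then V_B = V_A × (R3‖R_L)/(R2 + R3‖R_L) = 20.25 × 7058/8018 = 17.8 V.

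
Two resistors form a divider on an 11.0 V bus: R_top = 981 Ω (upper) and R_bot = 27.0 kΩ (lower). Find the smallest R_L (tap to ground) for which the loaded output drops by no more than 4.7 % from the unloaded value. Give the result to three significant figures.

R_L(min) ≈ 19.2 kΩ

Output resistance R_th = R_top‖R_bot = (981 × 27000)/27980 = 946.6 Ω.
The fractional drop is R_th/(R_th + R_L); requiring this ≤ 0.0470 gives R_L ≥ R_th(1/0.0470 − 1) = 946.6 × 20.28 = 19.2 kΩ.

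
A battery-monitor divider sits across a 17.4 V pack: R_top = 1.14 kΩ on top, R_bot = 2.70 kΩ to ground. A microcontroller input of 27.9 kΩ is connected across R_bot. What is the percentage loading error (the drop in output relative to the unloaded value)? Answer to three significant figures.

The divider's output (Thévenin) resistance is R_top‖R_bot = 0.8016 kΩ.
Fractional drop under load = R_th/(R_th + R_L) = 0.8016 / (0.8016 + 27.9) = 0.02793.
So the output falls by 2.79 %.

2.79 %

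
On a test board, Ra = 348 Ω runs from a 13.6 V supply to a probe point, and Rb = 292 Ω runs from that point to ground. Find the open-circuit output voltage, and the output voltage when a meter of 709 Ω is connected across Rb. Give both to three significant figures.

Open-circuit: V = 13.6 × 292/(348 + 292) = 6.21 V.
With the load, Rb becomes Rb‖R_L = 206.8 Ω, so V = 13.6 × 206.8/554.8 = 5.07 V.

Unloaded: 6.21 V; loaded: 5.07 V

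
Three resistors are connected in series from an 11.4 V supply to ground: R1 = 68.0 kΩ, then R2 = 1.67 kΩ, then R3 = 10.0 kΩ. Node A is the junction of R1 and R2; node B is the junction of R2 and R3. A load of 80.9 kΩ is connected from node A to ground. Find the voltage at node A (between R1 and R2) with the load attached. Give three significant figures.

Below node A the series string R2+R3 = 11.67 kΩ sits in parallel with the 80.9 kΩ load: 10.20 kΩ.
V_A = 11.4 × 10.20/(68.0 + 10.20) = 1.49 V.

V ≈ 1.49 V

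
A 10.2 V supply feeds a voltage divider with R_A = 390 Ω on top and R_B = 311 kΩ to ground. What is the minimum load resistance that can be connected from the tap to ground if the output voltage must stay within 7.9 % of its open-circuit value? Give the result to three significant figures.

Output resistance R_th = R_A‖R_B = (390 × 311000)/311400 = 389.5 Ω.
The fractional drop is R_th/(R_th + R_L); requiring this ≤ 0.0790 gives R_L ≥ R_th(1/0.0790 − 1) = 389.5 × 11.66 = 4.54 kΩ.

R_L(min) ≈ 4.54 kΩ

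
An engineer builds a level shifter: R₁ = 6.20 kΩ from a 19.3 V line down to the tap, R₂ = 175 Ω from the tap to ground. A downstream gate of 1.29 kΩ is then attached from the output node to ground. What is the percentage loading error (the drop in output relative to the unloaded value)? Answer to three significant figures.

The divider's output (Thévenin) resistance is R₁‖R₂ = 170.2 Ω.
Fractional drop under load = R_th/(R_th + R_L) = 170.2 / (170.2 + 1290) = 0.1166.
So the output falls by 11.7 %.

11.7 %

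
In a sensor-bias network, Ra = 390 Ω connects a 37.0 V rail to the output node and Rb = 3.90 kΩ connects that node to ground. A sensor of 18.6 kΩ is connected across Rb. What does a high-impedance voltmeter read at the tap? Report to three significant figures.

V_out ≈ 33.0 V

The load sits in parallel with Rb: Rb‖R_L = (3900 × 18600) / (3900 + 18600) = 3224 Ω.
V_out = 37.0 × 3224 / (390 + 3224) = 37.0 × 3224/3614 = 33.0 V.
(Unloaded it would have been 33.6 V.)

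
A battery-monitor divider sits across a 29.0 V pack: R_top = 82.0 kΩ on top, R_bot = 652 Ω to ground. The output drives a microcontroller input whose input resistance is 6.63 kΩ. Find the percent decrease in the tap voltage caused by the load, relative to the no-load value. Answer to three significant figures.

The divider's output (Thévenin) resistance is R_top‖R_bot = 646.9 Ω.
Fractional drop under load = R_th/(R_th + R_L) = 646.9 / (646.9 + 6630) = 0.08889.
So the output falls by 8.89 %.

8.89 %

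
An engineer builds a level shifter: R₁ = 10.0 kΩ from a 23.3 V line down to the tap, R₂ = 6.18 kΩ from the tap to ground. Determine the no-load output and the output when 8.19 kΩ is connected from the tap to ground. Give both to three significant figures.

Open-circuit: V = 23.3 × 6.18/(10.0 + 6.18) = 8.90 V.
With the load, R₂ becomes R₂‖R_L = 3.522 kΩ, so V = 23.3 × 3.522/13.52 = 6.07 V.

Unloaded: 8.90 V; loaded: 6.07 V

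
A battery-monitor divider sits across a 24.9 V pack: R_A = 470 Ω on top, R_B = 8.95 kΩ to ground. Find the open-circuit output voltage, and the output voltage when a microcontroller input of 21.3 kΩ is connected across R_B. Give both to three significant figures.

Open-circuit: V = 24.9 × 8950/(470 + 8950) = 23.7 V.
With the load, R_B becomes R_B‖R_L = 6302 Ω, so V = 24.9 × 6302/6772 = 23.2 V.

Unloaded: 23.7 V; loaded: 23.2 V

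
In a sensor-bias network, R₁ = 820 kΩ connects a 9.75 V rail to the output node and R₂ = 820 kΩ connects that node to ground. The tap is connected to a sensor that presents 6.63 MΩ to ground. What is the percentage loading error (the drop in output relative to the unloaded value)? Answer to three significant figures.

The divider's output (Thévenin) resistance is R₁‖R₂ = 410.0 kΩ.
Fractional drop under load = R_th/(R_th + R_L) = 410.0 / (410.0 + 6630) = 0.05824.
So the output falls by 5.82 %.

5.82 %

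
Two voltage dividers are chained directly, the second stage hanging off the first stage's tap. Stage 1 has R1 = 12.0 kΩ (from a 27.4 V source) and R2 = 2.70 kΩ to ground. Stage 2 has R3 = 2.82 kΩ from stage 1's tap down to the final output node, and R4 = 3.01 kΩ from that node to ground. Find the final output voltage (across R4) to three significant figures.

V_out ≈ 1.89 V

Stage 2 presents R3+R4 = 5.830 kΩ as a load on stage 1's tap.
Stage 1's lower leg becomes R2‖(R3+R4) = 1.845 kΩ, so V_mid = 27.4 × 1.845/13.85 = 3.652 V.
Stage 2 is itself unloaded: V_out = V_mid × R4/(R3+R4) = 3.652 × 3.01/5.830 = 1.89 V.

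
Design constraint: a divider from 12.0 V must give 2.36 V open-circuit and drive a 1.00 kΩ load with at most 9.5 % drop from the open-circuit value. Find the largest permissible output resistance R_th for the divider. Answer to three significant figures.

R_th ≤ 105 Ω

Loading drop = R_th/(R_th + R_L) ≤ 0.0950, so R_th ≤ R_L · ε/(1−ε) = 1.00 kΩ × 0.0950/0.9050 = 105 Ω.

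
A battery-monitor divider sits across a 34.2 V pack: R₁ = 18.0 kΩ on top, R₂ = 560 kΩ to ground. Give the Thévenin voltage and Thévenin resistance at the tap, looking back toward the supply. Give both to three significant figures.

V_th is the open-circuit tap voltage: 34.2 × 560/(18.0 + 560) = 33.1 V.
With the supply zeroed, R₁ and R₂ appear in parallel from the tap: R_th = R₁‖R₂ = (18.0 × 560)/578.0 = 17.4 kΩ.

V_th = 33.1 V, R_th = 17.4 kΩ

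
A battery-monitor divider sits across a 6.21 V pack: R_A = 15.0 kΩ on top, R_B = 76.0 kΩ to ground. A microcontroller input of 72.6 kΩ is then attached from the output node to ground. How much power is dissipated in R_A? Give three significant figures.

P ≈ 0.213 mW

Total resistance from the source is R_A + (R_B‖R_L) = 52.13 kΩ, so I = 6.21/52.13 kΩ = 0.1191 mA.
P = I²·R_A = (0.1191 mA)² × 15.0 kΩ = 0.213 mW.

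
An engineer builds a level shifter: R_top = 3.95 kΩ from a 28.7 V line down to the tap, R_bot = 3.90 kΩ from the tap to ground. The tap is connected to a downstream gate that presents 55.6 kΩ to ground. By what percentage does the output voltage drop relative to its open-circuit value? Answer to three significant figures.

3.41 %

The divider's output (Thévenin) resistance is R_top‖R_bot = 1.962 kΩ.
Fractional drop under load = R_th/(R_th + R_L) = 1.962 / (1.962 + 55.6) = 0.03409.
So the output falls by 3.41 %.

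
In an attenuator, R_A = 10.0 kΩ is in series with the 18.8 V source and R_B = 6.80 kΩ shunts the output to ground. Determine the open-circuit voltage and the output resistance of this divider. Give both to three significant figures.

V_th = 7.61 V, R_th = 4.05 kΩ

V_th is the open-circuit tap voltage: 18.8 × 6.80/(10.0 + 6.80) = 7.61 V.
With the supply zeroed, R_A and R_B appear in parallel from the tap: R_th = R_A‖R_B = (10.0 × 6.80)/16.80 = 4.05 kΩ.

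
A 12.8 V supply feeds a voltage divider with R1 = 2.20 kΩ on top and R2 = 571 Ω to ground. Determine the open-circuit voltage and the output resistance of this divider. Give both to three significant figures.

V_th is the open-circuit tap voltage: 12.8 × 571/(2200 + 571) = 2.64 V.
With the supply zeroed, R1 and R2 appear in parallel from the tap: R_th = R1‖R2 = (2200 × 571)/2771 = 453 Ω.

V_th = 2.64 V, R_th = 453 Ω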